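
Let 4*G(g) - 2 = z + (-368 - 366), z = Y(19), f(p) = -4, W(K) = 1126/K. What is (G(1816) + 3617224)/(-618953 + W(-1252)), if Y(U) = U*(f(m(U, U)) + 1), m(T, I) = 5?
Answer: -4528517491/774930282 ≈ -5.8438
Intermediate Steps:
Y(U) = -3*U (Y(U) = U*(-4 + 1) = U*(-3) = -3*U)
z = -57 (z = -3*19 = -57)
G(g) = -789/4 (G(g) = ½ + (-57 + (-368 - 366))/4 = ½ + (-57 - 734)/4 = ½ + (¼)*(-791) = ½ - 791/4 = -789/4)
(G(1816) + 3617224)/(-618953 + W(-1252)) = (-789/4 + 3617224)/(-618953 + 1126/(-1252)) = 14468107/(4*(-618953 + 1126*(-1/1252))) = 14468107/(4*(-618953 - 563/626)) = 14468107/(4*(-387465141/626)) = (14468107/4)*(-626/387465141) = -4528517491/774930282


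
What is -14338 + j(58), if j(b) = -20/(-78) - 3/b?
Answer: -32432093/2262 ≈ -14338.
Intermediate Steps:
j(b) = 10/39 - 3/b (j(b) = -20*(-1/78) - 3/b = 10/39 - 3/b)
-14338 + j(58) = -14338 + (10/39 - 3/58) = -14338 + 463/2262 = -32432093/2262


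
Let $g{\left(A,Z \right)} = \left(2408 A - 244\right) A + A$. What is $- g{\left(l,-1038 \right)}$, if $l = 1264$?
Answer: $-3846944816$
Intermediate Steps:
$g{\left(A,Z \right)} = A + A \left(-244 + 2408 A\right)$ ($g{\left(A,Z \right)} = \left(-244 + 2408 A\right) A + A = A \left(-244 + 2408 A\right) + A = A + A \left(-244 + 2408 A\right)$)
$- g{\left(l,-1038 \right)} = - 1264 \left(-243 + 2408 \cdot 1264\right) = - 1264 \left(-243 + 3043712\right) = - 1264 \cdot 3043469 = \left(-1\right) 3846944816 = -3846944816$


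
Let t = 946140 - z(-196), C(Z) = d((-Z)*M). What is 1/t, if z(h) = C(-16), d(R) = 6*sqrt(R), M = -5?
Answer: 15769/14919681708 + I*sqrt(5)/37299204270 ≈ 1.0569e-6 + 5.9949e-11*I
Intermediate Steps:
C(Z) = 6*sqrt(5)*sqrt(Z) (C(Z) = 6*sqrt(-Z*(-5)) = 6*sqrt(5*Z) = 6*(sqrt(5)*sqrt(Z)) = 6*sqrt(5)*sqrt(Z))
z(h) = 24*I*sqrt(5) (z(h) = 6*sqrt(5)*sqrt(-16) = 6*sqrt(5)*(4*I) = 24*I*sqrt(5))
t = 946140 - 24*I*sqrt(5) ≈ 9.4614e+5 - 53.666*I
1/t = 1/(946140 - 24*I*sqrt(5))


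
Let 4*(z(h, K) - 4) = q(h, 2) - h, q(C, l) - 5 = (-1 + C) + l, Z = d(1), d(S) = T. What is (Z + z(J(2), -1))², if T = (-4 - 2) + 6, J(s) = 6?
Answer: 121/4 ≈ 30.250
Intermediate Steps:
T = 0 (T = -6 + 6 = 0)
d(S) = 0
Z = 0
q(C, l) = 4 + C + l (q(C, l) = 5 + ((-1 + C) + l) = 5 + (-1 + C + l) = 4 + C + l)
z(h, K) = 11/2 (z(h, K) = 4 + ((4 + h + 2) - h)/4 = 4 + ((6 + h) - h)/4 = 4 + (¼)*6 = 4 + 3/2 = 11/2)
(Z + z(J(2), -1))² = (0 + 11/2)² = (11/2)² = 121/4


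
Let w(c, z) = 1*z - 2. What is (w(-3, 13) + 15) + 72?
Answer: 98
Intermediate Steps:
w(c, z) = -2 + z (w(c, z) = z - 2 = -2 + z)
(w(-3, 13) + 15) + 72 = ((-2 + 13) + 15) + 72 = (11 + 15) + 72 = 26 + 72 = 98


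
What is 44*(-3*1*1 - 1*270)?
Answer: -12012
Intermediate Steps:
44*(-3*1*1 - 1*270) = 44*(-3*1 - 270) = 44*(-3 - 270) = 44*(-273) = -12012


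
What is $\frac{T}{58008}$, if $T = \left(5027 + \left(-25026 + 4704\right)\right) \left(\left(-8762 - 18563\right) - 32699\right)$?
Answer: $\frac{38252795}{2417} \approx 15827.0$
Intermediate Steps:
$T = 918067080$ ($T = \left(5027 - 20322\right) \left(\left(-8762 - 18563\right) - 32699\right) = - 15295 \left(-27325 - 32699\right) = \left(-15295\right) \left(-60024\right) = 918067080$)
$\frac{T}{58008} = \frac{918067080}{58008} = 918067080 \cdot \frac{1}{58008} = \frac{38252795}{2417}$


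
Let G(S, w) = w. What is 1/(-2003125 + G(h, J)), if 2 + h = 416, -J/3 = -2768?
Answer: -1/1994821 ≈ -5.0130e-7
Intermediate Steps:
J = 8304 (J = -3*(-2768) = 8304)
h = 414 (h = -2 + 416 = 414)
1/(-2003125 + G(h, J)) = 1/(-2003125 + 8304) = 1/(-1994821) = -1/1994821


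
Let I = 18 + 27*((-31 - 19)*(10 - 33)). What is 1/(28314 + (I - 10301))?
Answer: 1/49081 ≈ 2.0374e-5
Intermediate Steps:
I = 31068 (I = 18 + 27*(-50*(-23)) = 18 + 27*1150 = 18 + 31050 = 31068)
1/(28314 + (I - 10301)) = 1/(28314 + (31068 - 10301)) = 1/(28314 + 20767) = 1/49081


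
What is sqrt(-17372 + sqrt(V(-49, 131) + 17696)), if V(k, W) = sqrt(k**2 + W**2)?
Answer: sqrt(-17372 + sqrt(17696 + sqrt(19562))) ≈ 131.3*I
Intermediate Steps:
V(k, W) = sqrt(W**2 + k**2)
sqrt(-17372 + sqrt(V(-49, 131) + 17696)) = sqrt(-17372 + sqrt(sqrt(131**2 + (-49)**2) + 17696)) = sqrt(-17372 + sqrt(sqrt(17161 + 2401) + 17696)) = sqrt(-17372 + sqrt(sqrt(19562) + 17696)) = sqrt(-17372 + sqrt(17696 + sqrt(19562)))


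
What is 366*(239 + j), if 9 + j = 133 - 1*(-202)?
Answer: 206790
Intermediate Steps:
j = 326 (j = -9 + (133 - 1*(-202)) = -9 + (133 + 202) = -9 + 335 = 326)
366*(239 + j) = 366*(239 + 326) = 366*565 = 206790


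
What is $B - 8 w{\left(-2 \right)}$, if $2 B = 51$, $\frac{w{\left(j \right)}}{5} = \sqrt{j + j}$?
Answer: $\frac{51}{2} - 80 i \approx 25.5 - 80.0 i$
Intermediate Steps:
$w{\left(j \right)} = 5 \sqrt{2} \sqrt{j}$ ($w{\left(j \right)} = 5 \sqrt{j + j} = 5 \sqrt{2 j} = 5 \sqrt{2} \sqrt{j}$)
$B = \frac{51}{2}$ ($B = \frac{1}{2} \cdot 51 = \frac{51}{2} \approx 25.5$)
$B - 8 w{\left(-2 \right)} = \frac{51}{2} - 8 \cdot 5 \sqrt{2} \sqrt{-2} = \frac{51}{2} - 8 \cdot 5 \sqrt{2} i \sqrt{2} = \frac{51}{2} - 8 \cdot 10 i = \frac{51}{2} - 80 i$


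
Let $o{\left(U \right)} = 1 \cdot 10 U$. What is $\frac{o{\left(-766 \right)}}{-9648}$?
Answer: $\frac{1915}{2412} \approx 0.79395$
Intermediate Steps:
$o{\left(U \right)} = 10 U$
$\frac{o{\left(-766 \right)}}{-9648} = \frac{10 \left(-766\right)}{-9648} = \left(-7660\right) \left(- \frac{1}{9648}\right) = \frac{1915}{2412}$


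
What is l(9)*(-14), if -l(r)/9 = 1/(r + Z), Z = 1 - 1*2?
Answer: 63/4 ≈ 15.750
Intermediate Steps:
Z = -1 (Z = 1 - 2 = -1)
l(r) = -9/(-1 + r) (l(r) = -9/(r - 1) = -9/(-1 + r))
l(9)*(-14) = -9/(-1 + 9)*(-14) = -9/8*(-14) = 63/4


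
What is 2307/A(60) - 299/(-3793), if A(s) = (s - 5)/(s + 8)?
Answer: 595047113/208615 ≈ 2852.4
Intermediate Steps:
A(s) = (-5 + s)/(8 + s)
2307/A(60) - 299/(-3793) = 2307/(((-5 + 60)/(8 + 60))) - 299/(-3793) = 2307/((55/68)) - 299*(-1/3793) = 2307/(((1/68)*55)) + 299/3793 = 2307/(55/68) + 299/3793 = 2307*(68/55) + 299/3793 = 156876/55 + 299/3793 = 595047113/208615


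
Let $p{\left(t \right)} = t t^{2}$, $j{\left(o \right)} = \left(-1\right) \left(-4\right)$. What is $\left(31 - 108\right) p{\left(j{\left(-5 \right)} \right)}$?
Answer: $-4928$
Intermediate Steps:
$j{\left(o \right)} = 4$
$p{\left(t \right)} = t^{3}$
$\left(31 - 108\right) p{\left(j{\left(-5 \right)} \right)} = \left(31 - 108\right) 4^{3} = \left(-77\right) 64 = -4928$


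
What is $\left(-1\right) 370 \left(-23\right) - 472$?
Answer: $8038$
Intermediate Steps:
$\left(-1\right) 370 \left(-23\right) - 472 = \left(-370\right) \left(-23\right) - 472 = 8510 - 472 = 8038$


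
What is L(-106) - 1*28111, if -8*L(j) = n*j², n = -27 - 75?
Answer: 115148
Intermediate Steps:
n = -102
L(j) = 51*j²/4 (L(j) = -(-51)*j²/4 = 51*j²/4)
L(-106) - 1*28111 = (51/4)*(-106)² - 1*28111 = (51/4)*11236 - 28111 = 143259 - 28111 = 115148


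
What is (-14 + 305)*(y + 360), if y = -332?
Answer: 8148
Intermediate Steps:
(-14 + 305)*(y + 360) = (-14 + 305)*(-332 + 360) = 291*28 = 8148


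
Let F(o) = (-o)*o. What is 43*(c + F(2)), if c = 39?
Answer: 1505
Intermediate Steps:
F(o) = -o**2
43*(c + F(2)) = 43*(39 - 1*2**2) = 43*(39 - 1*4) = 43*(39 - 4) = 43*35 = 1505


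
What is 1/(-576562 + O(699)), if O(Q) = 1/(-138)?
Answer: -138/79565557 ≈ -1.7344e-6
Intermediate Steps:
O(Q) = -1/138
1/(-576562 + O(699)) = 1/(-576562 - 1/138) = 1/(-79565557/138) = -138/79565557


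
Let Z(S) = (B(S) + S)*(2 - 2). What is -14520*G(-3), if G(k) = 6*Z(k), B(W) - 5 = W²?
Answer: 0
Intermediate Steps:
B(W) = 5 + W²
Z(S) = 0 (Z(S) = ((5 + S²) + S)*(2 - 2) = (5 + S + S²)*0 = 0)
G(k) = 0 (G(k) = 6*0 = 0)
-14520*G(-3) = -14520*0 = 0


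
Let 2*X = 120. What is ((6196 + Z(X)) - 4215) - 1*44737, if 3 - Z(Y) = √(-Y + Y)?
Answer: -42753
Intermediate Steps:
X = 60 (X = (½)*120 = 60)
Z(Y) = 3 (Z(Y) = 3 - √(-Y + Y) = 3 - √0 = 3 - 1*0 = 3 + 0 = 3)
((6196 + Z(X)) - 4215) - 1*44737 = ((6196 + 3) - 4215) - 1*44737 = (6199 - 4215) - 44737 = 1984 - 44737 = -42753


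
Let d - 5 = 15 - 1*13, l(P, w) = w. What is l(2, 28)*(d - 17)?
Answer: -280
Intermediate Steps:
d = 7 (d = 5 + (15 - 1*13) = 5 + (15 - 13) = 5 + 2 = 7)
l(2, 28)*(d - 17) = 28*(7 - 17) = 28*(-10) = -280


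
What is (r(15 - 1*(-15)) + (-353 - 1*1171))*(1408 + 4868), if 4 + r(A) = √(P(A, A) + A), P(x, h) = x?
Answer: -9589728 + 12552*√15 ≈ -9.5411e+6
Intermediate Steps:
r(A) = -4 + √2*√A (r(A) = -4 + √(A + A) = -4 + √(2*A) = -4 + √2*√A)
(r(15 - 1*(-15)) + (-353 - 1*1171))*(1408 + 4868) = ((-4 + √2*√(15 - 1*(-15))) + (-353 - 1*1171))*(1408 + 4868) = ((-4 + √2*√(15 + 15)) + (-353 - 1171))*6276 = ((-4 + √2*√30) - 1524)*6276 = ((-4 + 2*√15) - 1524)*6276 = (-1528 + 2*√15)*6276 = -9589728 + 12552*√15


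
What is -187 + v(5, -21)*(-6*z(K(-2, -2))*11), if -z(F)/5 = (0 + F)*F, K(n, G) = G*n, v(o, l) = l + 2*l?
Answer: -332827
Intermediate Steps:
v(o, l) = 3*l
z(F) = -5*F**2 (z(F) = -5*(0 + F)*F = -5*F*F = -5*F**2)
-187 + v(5, -21)*(-6*z(K(-2, -2))*11) = -187 + (3*(-21))*(-(-30)*(-2*(-2))**2*11) = -187 - 63*(-(-30)*4**2)*11 = -187 - 63*(-(-30)*16)*11 = -187 - 63*(-6*(-80))*11 = -187 - 30240*11 = -187 - 63*5280 = -187 - 332640 = -332827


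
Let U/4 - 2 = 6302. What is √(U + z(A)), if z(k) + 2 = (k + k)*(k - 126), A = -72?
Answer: √53726 ≈ 231.79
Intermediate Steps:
U = 25216 (U = 8 + 4*6302 = 8 + 25208 = 25216)
z(k) = -2 + 2*k*(-126 + k) (z(k) = -2 + (k + k)*(k - 126) = -2 + (2*k)*(-126 + k) = -2 + 2*k*(-126 + k))
√(U + z(A)) = √(25216 + (-2 - 252*(-72) + 2*(-72)²)) = √(25216 + (-2 + 18144 + 2*5184)) = √(25216 + (-2 + 18144 + 10368)) = √(25216 + 28510) = √53726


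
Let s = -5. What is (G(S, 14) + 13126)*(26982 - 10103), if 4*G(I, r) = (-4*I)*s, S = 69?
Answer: 227377009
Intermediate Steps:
G(I, r) = 5*I (G(I, r) = (-4*I*(-5))/4 = (20*I)/4 = 5*I)
(G(S, 14) + 13126)*(26982 - 10103) = (5*69 + 13126)*(26982 - 10103) = (345 + 13126)*16879 = 13471*16879 = 227377009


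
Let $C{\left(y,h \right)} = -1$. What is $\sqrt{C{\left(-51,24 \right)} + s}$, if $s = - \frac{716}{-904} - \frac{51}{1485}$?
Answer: $\frac{i \sqrt{336940010}}{37290} \approx 0.49225 i$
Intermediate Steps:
$s = \frac{84763}{111870}$ ($s = \left(-716\right) \left(- \frac{1}{904}\right) - \frac{17}{495} = \frac{179}{226} - \frac{17}{495} = \frac{84763}{111870} \approx 0.75769$)
$\sqrt{C{\left(-51,24 \right)} + s} = \sqrt{-1 + \frac{84763}{111870}} = \sqrt{- \frac{27107}{111870}} = \frac{i \sqrt{336940010}}{37290}$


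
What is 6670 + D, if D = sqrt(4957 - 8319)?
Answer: 6670 + 41*I*sqrt(2) ≈ 6670.0 + 57.983*I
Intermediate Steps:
D = 41*I*sqrt(2) (D = sqrt(-3362) = 41*I*sqrt(2) ≈ 57.983*I)
6670 + D = 6670 + 41*I*sqrt(2)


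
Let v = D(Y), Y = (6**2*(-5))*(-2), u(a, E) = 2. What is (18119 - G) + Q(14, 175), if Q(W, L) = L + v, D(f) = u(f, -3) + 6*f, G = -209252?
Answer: 229708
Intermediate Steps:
Y = 360 (Y = (36*(-5))*(-2) = -180*(-2) = 360)
D(f) = 2 + 6*f
v = 2162 (v = 2 + 6*360 = 2 + 2160 = 2162)
Q(W, L) = 2162 + L (Q(W, L) = L + 2162 = 2162 + L)
(18119 - G) + Q(14, 175) = (18119 - 1*(-209252)) + (2162 + 175) = (18119 + 209252) + 2337 = 227371 + 2337 = 229708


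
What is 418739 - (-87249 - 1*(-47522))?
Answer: 458466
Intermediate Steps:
418739 - (-87249 - 1*(-47522)) = 418739 - (-87249 + 47522) = 418739 - 1*(-39727) = 418739 + 39727 = 458466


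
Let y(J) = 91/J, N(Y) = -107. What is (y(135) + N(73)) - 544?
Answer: -87794/135 ≈ -650.33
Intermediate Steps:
(y(135) + N(73)) - 544 = (91/135 - 107) - 544 = -14354/135 - 544 = -87794/135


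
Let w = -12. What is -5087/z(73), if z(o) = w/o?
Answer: 371351/12 ≈ 30946.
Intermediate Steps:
z(o) = -12/o
-5087/z(73) = -5087/((-12/73)) = -5087/((-12*1/73)) = -5087/(-12/73) = -5087*(-73/12) = 371351/12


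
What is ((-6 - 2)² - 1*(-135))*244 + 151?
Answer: 48707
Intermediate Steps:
((-6 - 2)² - 1*(-135))*244 + 151 = ((-8)² + 135)*244 + 151 = (64 + 135)*244 + 151 = 199*244 + 151 = 48556 + 151 = 48707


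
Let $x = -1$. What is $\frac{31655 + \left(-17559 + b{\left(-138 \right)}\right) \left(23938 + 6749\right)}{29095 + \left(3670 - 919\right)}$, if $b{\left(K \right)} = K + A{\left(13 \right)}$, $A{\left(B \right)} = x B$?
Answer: $- \frac{543435115}{31846} \approx -17064.0$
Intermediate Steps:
$A{\left(B \right)} = - B$
$b{\left(K \right)} = -13 + K$ ($b{\left(K \right)} = K - 13 = -13 + K$)
$\frac{31655 + \left(-17559 + b{\left(-138 \right)}\right) \left(23938 + 6749\right)}{29095 + \left(3670 - 919\right)} = \frac{31655 + \left(-17559 - 151\right) \left(23938 + 6749\right)}{29095 + \left(3670 - 919\right)} = \frac{31655 + \left(-17559 - 151\right) 30687}{29095 + \left(3670 - 919\right)} = \frac{31655 - 543466770}{29095 + 2751} = \frac{31655 - 543466770}{31846} = \left(-543435115\right) \frac{1}{31846} = - \frac{543435115}{31846}$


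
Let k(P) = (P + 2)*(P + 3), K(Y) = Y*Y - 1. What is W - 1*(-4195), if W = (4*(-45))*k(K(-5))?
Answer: -122165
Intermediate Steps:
K(Y) = -1 + Y**2 (K(Y) = Y**2 - 1 = -1 + Y**2)
k(P) = (2 + P)*(3 + P)
W = -126360 (W = (4*(-45))*(6 + (-1 + (-5)**2)**2 + 5*(-1 + (-5)**2)) = -180*(6 + (-1 + 25)**2 + 5*(-1 + 25)) = -180*(6 + 24**2 + 5*24) = -180*(6 + 576 + 120) = -180*702 = -126360)
W - 1*(-4195) = -126360 - 1*(-4195) = -126360 + 4195 = -122165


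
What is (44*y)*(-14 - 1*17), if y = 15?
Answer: -20460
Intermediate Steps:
(44*y)*(-14 - 1*17) = (44*15)*(-14 - 1*17) = 660*(-14 - 17) = 660*(-31) = -20460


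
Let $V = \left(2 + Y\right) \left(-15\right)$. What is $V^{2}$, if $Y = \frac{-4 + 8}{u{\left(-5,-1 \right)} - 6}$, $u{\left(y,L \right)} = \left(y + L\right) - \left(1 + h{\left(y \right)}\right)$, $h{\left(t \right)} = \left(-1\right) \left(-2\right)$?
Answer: $676$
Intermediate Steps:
$h{\left(t \right)} = 2$
$u{\left(y,L \right)} = -3 + L + y$ ($u{\left(y,L \right)} = \left(y + L\right) - 3 = \left(L + y\right) - 3 = -3 + L + y$)
$Y = - \frac{4}{15}$ ($Y = \frac{-4 + 8}{\left(-3 - 1 - 5\right) - 6} = \frac{4}{-9 - 6} = \frac{4}{-15} = 4 \left(- \frac{1}{15}\right) = - \frac{4}{15} \approx -0.26667$)
$V = -26$ ($V = \left(2 - \frac{4}{15}\right) \left(-15\right) = \frac{26}{15} \left(-15\right) = -26$)
$V^{2} = \left(-26\right)^{2} = 676$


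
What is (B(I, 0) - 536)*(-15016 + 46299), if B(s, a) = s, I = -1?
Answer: -16798971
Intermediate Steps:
(B(I, 0) - 536)*(-15016 + 46299) = (-1 - 536)*(-15016 + 46299) = -537*31283 = -16798971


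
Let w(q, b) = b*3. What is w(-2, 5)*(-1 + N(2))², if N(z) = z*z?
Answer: 135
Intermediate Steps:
N(z) = z²
w(q, b) = 3*b
w(-2, 5)*(-1 + N(2))² = (3*5)*(-1 + 2²)² = 15*(-1 + 4)² = 15*3² = 15*9 = 135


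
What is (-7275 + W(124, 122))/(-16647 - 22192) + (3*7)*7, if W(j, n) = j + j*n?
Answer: 5701356/38839 ≈ 146.79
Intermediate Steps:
(-7275 + W(124, 122))/(-16647 - 22192) + (3*7)*7 = (-7275 + 124*(1 + 122))/(-16647 - 22192) + (3*7)*7 = (-7275 + 124*123)/(-38839) + 21*7 = (-7275 + 15252)*(-1/38839) + 147 = 7977*(-1/38839) + 147 = -7977/38839 + 147 = 5701356/38839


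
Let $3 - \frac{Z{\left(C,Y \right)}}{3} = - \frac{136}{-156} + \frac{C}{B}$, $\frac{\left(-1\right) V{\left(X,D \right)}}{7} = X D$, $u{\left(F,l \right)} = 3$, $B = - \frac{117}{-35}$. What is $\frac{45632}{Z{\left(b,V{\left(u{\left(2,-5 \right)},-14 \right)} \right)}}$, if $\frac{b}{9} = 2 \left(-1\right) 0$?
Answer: $\frac{593216}{83} \approx 7147.2$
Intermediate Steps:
$B = \frac{117}{35}$ ($B = \left(-117\right) \left(- \frac{1}{35}\right) = \frac{117}{35} \approx 3.3429$)
$V{\left(X,D \right)} = - 7 D X$ ($V{\left(X,D \right)} = - 7 X D = - 7 D X$)
$b = 0$ ($b = 9 \cdot 2 \left(-1\right) 0 = 9 \left(\left(-2\right) 0\right) = 9 \cdot 0 = 0$)
$Z{\left(C,Y \right)} = \frac{83}{13} - \frac{35 C}{39}$ ($Z{\left(C,Y \right)} = 9 - 3 \left(- \frac{136}{-156} + \frac{C}{\frac{117}{35}}\right) = 9 - 3 \left(\left(-136\right) \left(- \frac{1}{156}\right) + C \frac{35}{117}\right) = 9 - 3 \left(\frac{34}{39} + \frac{35 C}{117}\right) = 9 - \left(\frac{34}{13} + \frac{35 C}{39}\right) = \frac{83}{13} - \frac{35 C}{39}$)
$\frac{45632}{Z{\left(b,V{\left(u{\left(2,-5 \right)},-14 \right)} \right)}} = \frac{45632}{\frac{83}{13} - 0} = \frac{45632}{\frac{83}{13} + 0} = \frac{45632}{\frac{83}{13}} = 45632 \cdot \frac{13}{83} = \frac{593216}{83}$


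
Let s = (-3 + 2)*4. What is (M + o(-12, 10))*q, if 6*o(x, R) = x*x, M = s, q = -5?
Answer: -100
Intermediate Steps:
s = -4 (s = -1*4 = -4)
M = -4
o(x, R) = x²/6 (o(x, R) = (x*x)/6 = x²/6)
(M + o(-12, 10))*q = (-4 + (⅙)*(-12)²)*(-5) = (-4 + (⅙)*144)*(-5) = (-4 + 24)*(-5) = 20*(-5) = -100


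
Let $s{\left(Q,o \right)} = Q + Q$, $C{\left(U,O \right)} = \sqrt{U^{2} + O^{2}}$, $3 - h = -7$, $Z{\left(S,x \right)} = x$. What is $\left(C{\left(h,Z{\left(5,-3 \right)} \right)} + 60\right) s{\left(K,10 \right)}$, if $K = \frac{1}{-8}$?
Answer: $-15 - \frac{\sqrt{109}}{4} \approx -17.61$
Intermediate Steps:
$h = 10$ ($h = 3 - -7 = 3 + 7 = 10$)
$K = - \frac{1}{8} \approx -0.125$
$C{\left(U,O \right)} = \sqrt{O^{2} + U^{2}}$
$s{\left(Q,o \right)} = 2 Q$
$\left(C{\left(h,Z{\left(5,-3 \right)} \right)} + 60\right) s{\left(K,10 \right)} = \left(\sqrt{\left(-3\right)^{2} + 10^{2}} + 60\right) 2 \left(- \frac{1}{8}\right) = \left(\sqrt{9 + 100} + 60\right) \left(- \frac{1}{4}\right) = \left(\sqrt{109} + 60\right) \left(- \frac{1}{4}\right) = \left(60 + \sqrt{109}\right) \left(- \frac{1}{4}\right) = -15 - \frac{\sqrt{109}}{4}$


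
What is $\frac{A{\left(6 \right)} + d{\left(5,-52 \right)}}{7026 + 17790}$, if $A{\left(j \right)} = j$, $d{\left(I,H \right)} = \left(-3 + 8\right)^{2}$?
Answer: $\frac{31}{24816} \approx 0.0012492$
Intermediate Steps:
$d{\left(I,H \right)} = 25$ ($d{\left(I,H \right)} = 5^{2} = 25$)
$\frac{A{\left(6 \right)} + d{\left(5,-52 \right)}}{7026 + 17790} = \frac{6 + 25}{7026 + 17790} = \frac{31}{24816}$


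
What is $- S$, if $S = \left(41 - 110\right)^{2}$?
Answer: $-4761$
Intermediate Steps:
$S = 4761$ ($S = \left(-69\right)^{2} = 4761$)
$- S = \left(-1\right) 4761 = -4761$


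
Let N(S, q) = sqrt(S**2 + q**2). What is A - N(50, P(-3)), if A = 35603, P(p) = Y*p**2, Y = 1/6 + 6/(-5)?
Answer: 35603 - sqrt(258649)/10 ≈ 35552.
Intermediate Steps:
Y = -31/30 (Y = 1*(1/6) + 6*(-1/5) = 1/6 - 6/5 = -31/30 ≈ -1.0333)
P(p) = -31*p**2/30
A - N(50, P(-3)) = 35603 - sqrt(50**2 + (-31/30*(-3)**2)**2) = 35603 - sqrt(2500 + (-31/30*9)**2) = 35603 - sqrt(2500 + (-93/10)**2) = 35603 - sqrt(2500 + 8649/100) = 35603 - sqrt(258649/100) = 35603 - sqrt(258649)/10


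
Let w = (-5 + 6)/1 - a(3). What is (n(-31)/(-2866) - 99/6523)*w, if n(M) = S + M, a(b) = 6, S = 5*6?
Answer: 126005/1699538 ≈ 0.074141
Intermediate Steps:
S = 30
n(M) = 30 + M
w = -5 (w = (-5 + 6)/1 - 1*6 = 1*1 - 6 = 1 - 6 = -5)
(n(-31)/(-2866) - 99/6523)*w = ((30 - 31)/(-2866) - 99/6523)*(-5) = (-1*(-1/2866) - 99*1/6523)*(-5) = (1/2866 - 9/593)*(-5) = -25201/1699538*(-5) = 126005/1699538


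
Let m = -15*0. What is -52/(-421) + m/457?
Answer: 52/421 ≈ 0.12352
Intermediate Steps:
m = 0
-52/(-421) + m/457 = -52/(-421) + 0/457 = -52*(-1/421) + 0*(1/457) = 52/421 + 0 = 52/421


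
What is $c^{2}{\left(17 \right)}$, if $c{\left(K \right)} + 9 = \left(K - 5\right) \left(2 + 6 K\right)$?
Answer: $1535121$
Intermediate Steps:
$c{\left(K \right)} = -9 + \left(-5 + K\right) \left(2 + 6 K\right)$ ($c{\left(K \right)} = -9 + \left(K - 5\right) \left(2 + 6 K\right) = -9 + \left(-5 + K\right) \left(2 + 6 K\right)$)
$c^{2}{\left(17 \right)} = \left(-19 - 476 + 6 \cdot 17^{2}\right)^{2} = \left(-19 - 476 + 6 \cdot 289\right)^{2} = \left(-19 - 476 + 1734\right)^{2} = 1239^{2} = 1535121$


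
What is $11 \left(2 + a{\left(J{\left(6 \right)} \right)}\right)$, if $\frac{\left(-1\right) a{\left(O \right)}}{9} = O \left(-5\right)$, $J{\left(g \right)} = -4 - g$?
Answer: $-4928$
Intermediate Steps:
$a{\left(O \right)} = 45 O$ ($a{\left(O \right)} = - 9 O \left(-5\right) = - 9 \left(- 5 O\right) = 45 O$)
$11 \left(2 + a{\left(J{\left(6 \right)} \right)}\right) = 11 \left(2 + 45 \left(-4 - 6\right)\right) = 11 \left(2 + 45 \left(-10\right)\right) = 11 \left(2 - 450\right) = 11 \left(-448\right) = -4928$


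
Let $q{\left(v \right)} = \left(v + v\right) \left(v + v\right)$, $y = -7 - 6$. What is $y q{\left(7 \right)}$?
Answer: $-2548$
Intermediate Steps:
$y = -13$
$q{\left(v \right)} = 4 v^{2}$ ($q{\left(v \right)} = 2 v 2 v = 4 v^{2}$)
$y q{\left(7 \right)} = - 13 \cdot 4 \cdot 7^{2} = - 13 \cdot 4 \cdot 49 = \left(-13\right) 196 = -2548$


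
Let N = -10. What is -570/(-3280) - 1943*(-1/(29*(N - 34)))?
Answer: -4867/3608 ≈ -1.3489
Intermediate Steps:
-570/(-3280) - 1943*(-1/(29*(N - 34))) = -570/(-3280) - 1943*(-1/(29*(-10 - 34))) = -570*(-1/3280) - 1943/((-44*(-29))) = 57/328 - 1943/1276 = 57/328 - 1943*1/1276 = 57/328 - 67/44 = -4867/3608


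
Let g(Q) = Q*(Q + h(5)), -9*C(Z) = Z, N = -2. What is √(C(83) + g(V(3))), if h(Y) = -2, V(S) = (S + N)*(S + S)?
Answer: √133/3 ≈ 3.8442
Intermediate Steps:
V(S) = 2*S*(-2 + S) (V(S) = (S - 2)*(S + S) = (-2 + S)*(2*S) = 2*S*(-2 + S))
C(Z) = -Z/9
g(Q) = Q*(-2 + Q) (g(Q) = Q*(Q - 2) = Q*(-2 + Q))
√(C(83) + g(V(3))) = √(-⅑*83 + (2*3*(-2 + 3))*(-2 + 2*3*(-2 + 3))) = √(-83/9 + (2*3*1)*(-2 + 2*3*1)) = √(-83/9 + 6*(-2 + 6)) = √(-83/9 + 6*4) = √(-83/9 + 24) = √(133/9) = √133/3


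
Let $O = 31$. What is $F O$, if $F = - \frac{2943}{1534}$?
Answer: $- \frac{91233}{1534} \approx -59.474$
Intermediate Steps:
$F = - \frac{2943}{1534}$ ($F = \left(-2943\right) \frac{1}{1534} = - \frac{2943}{1534} \approx -1.9185$)
$F O = \left(- \frac{2943}{1534}\right) 31 = - \frac{91233}{1534}$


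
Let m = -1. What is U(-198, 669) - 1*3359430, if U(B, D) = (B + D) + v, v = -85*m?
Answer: -3358874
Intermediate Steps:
v = 85 (v = -85*(-1) = 85)
U(B, D) = 85 + B + D (U(B, D) = (B + D) + 85 = 85 + B + D)
U(-198, 669) - 1*3359430 = (85 - 198 + 669) - 1*3359430 = 556 - 3359430 = -3358874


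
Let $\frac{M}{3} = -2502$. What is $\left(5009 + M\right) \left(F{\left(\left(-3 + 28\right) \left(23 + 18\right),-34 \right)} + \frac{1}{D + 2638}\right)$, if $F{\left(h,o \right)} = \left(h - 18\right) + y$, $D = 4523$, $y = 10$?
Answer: $- \frac{1653181526}{651} \approx -2.5394 \cdot 10^{6}$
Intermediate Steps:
$M = -7506$ ($M = 3 \left(-2502\right) = -7506$)
$F{\left(h,o \right)} = -8 + h$ ($F{\left(h,o \right)} = \left(h - 18\right) + 10 = \left(-18 + h\right) + 10 = -8 + h$)
$\left(5009 + M\right) \left(F{\left(\left(-3 + 28\right) \left(23 + 18\right),-34 \right)} + \frac{1}{D + 2638}\right) = \left(5009 - 7506\right) \left(\left(-8 + \left(-3 + 28\right) \left(23 + 18\right)\right) + \frac{1}{4523 + 2638}\right) = - 2497 \left(\left(-8 + 25 \cdot 41\right) + \frac{1}{7161}\right) = - 2497 \left(\left(-8 + 1025\right) + \frac{1}{7161}\right) = - 2497 \left(1017 + \frac{1}{7161}\right) = \left(-2497\right) \frac{7282738}{7161} = - \frac{1653181526}{651}$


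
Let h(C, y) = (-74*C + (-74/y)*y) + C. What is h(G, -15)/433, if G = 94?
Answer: -6936/433 ≈ -16.018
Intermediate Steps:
h(C, y) = -74 - 73*C (h(C, y) = (-74*C - 74) + C = (-74 - 74*C) + C = -74 - 73*C)
h(G, -15)/433 = (-74 - 73*94)/433 = (-74 - 6862)*(1/433) = -6936*1/433 = -6936/433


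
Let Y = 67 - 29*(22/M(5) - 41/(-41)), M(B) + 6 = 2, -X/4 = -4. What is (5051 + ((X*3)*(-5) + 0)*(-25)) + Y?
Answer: 22497/2 ≈ 11249.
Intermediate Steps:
X = 16 (X = -4*(-4) = 16)
M(B) = -4 (M(B) = -6 + 2 = -4)
Y = 395/2 (Y = 67 - 29*(22/(-4) - 41/(-41)) = 67 - 29*(22*(-1/4) - 41*(-1/41)) = 67 - 29*(-11/2 + 1) = 67 - 29*(-9/2) = 67 + 261/2 = 395/2 ≈ 197.50)
(5051 + ((X*3)*(-5) + 0)*(-25)) + Y = (5051 + ((16*3)*(-5) + 0)*(-25)) + 395/2 = (5051 + (48*(-5) + 0)*(-25)) + 395/2 = (5051 + (-240 + 0)*(-25)) + 395/2 = (5051 - 240*(-25)) + 395/2 = (5051 + 6000) + 395/2 = 11051 + 395/2 = 22497/2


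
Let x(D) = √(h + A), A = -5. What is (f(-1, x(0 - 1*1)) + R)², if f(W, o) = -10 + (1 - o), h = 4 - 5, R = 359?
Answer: (350 - I*√6)² ≈ 1.2249e+5 - 1715.0*I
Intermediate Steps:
h = -1
x(D) = I*√6 (x(D) = √(-1 - 5) = √(-6) = I*√6)
f(W, o) = -9 - o
(f(-1, x(0 - 1*1)) + R)² = ((-9 - I*√6) + 359)² = (350 - I*√6)²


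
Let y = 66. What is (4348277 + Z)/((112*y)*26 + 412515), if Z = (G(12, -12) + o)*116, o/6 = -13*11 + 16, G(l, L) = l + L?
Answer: 4259885/604707 ≈ 7.0445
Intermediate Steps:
G(l, L) = L + l
o = -762 (o = 6*(-13*11 + 16) = 6*(-143 + 16) = 6*(-127) = -762)
Z = -88392 (Z = ((-12 + 12) - 762)*116 = (0 - 762)*116 = -762*116 = -88392)
(4348277 + Z)/((112*y)*26 + 412515) = (4348277 - 88392)/((112*66)*26 + 412515) = 4259885/(7392*26 + 412515) = 4259885/(192192 + 412515) = 4259885/604707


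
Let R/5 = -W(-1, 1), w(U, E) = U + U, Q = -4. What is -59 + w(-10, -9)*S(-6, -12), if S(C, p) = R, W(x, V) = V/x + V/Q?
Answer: -184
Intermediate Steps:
W(x, V) = -V/4 + V/x (W(x, V) = V/x + V/(-4) = V/x + V*(-¼) = V/x - V/4 = -V/4 + V/x)
w(U, E) = 2*U
R = 25/4 (R = 5*(-(-¼*1 + 1/(-1))) = 5*(-(-¼ + 1*(-1))) = 5*(-(-¼ - 1)) = 5*(-1*(-5/4)) = 5*(5/4) = 25/4 ≈ 6.2500)
S(C, p) = 25/4
-59 + w(-10, -9)*S(-6, -12) = -59 + (2*(-10))*(25/4) = -59 - 20*25/4 = -59 - 125 = -184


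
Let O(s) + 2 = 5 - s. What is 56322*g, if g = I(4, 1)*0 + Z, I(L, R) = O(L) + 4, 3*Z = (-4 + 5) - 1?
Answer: 0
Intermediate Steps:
O(s) = 3 - s (O(s) = -2 + (5 - s) = 3 - s)
Z = 0 (Z = ((-4 + 5) - 1)/3 = (1 - 1)/3 = (⅓)*0 = 0)
I(L, R) = 7 - L (I(L, R) = (3 - L) + 4 = 7 - L)
g = 0 (g = (7 - 1*4)*0 + 0 = (7 - 4)*0 + 0 = 3*0 + 0 = 0 + 0 = 0)
56322*g = 56322*0 = 0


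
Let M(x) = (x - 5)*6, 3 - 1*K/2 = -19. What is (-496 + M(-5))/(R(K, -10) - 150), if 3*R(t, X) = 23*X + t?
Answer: 139/53 ≈ 2.6226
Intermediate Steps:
K = 44 (K = 6 - 2*(-19) = 6 + 38 = 44)
M(x) = -30 + 6*x (M(x) = (-5 + x)*6 = -30 + 6*x)
R(t, X) = t/3 + 23*X/3 (R(t, X) = (23*X + t)/3 = (t + 23*X)/3 = t/3 + 23*X/3)
(-496 + M(-5))/(R(K, -10) - 150) = (-496 + (-30 + 6*(-5)))/(((1/3)*44 + (23/3)*(-10)) - 150) = (-496 + (-30 - 30))/((44/3 - 230/3) - 150) = (-496 - 60)/(-62 - 150) = -556/(-212) = -556*(-1/212) = 139/53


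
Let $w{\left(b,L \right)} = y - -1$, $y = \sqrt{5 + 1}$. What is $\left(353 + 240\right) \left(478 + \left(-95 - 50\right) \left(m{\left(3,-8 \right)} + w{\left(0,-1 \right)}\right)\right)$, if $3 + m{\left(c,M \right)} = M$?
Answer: $1143304 - 85985 \sqrt{6} \approx 9.3269 \cdot 10^{5}$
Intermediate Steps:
$y = \sqrt{6} \approx 2.4495$
$m{\left(c,M \right)} = -3 + M$
$w{\left(b,L \right)} = 1 + \sqrt{6}$ ($w{\left(b,L \right)} = \sqrt{6} - -1 = \sqrt{6} + 1 = 1 + \sqrt{6}$)
$\left(353 + 240\right) \left(478 + \left(-95 - 50\right) \left(m{\left(3,-8 \right)} + w{\left(0,-1 \right)}\right)\right) = \left(353 + 240\right) \left(478 + \left(-95 - 50\right) \left(\left(-3 - 8\right) + \left(1 + \sqrt{6}\right)\right)\right) = 593 \left(478 - 145 \left(-11 + \left(1 + \sqrt{6}\right)\right)\right) = 593 \left(478 - 145 \left(-10 + \sqrt{6}\right)\right) = 593 \left(478 + \left(1450 - 145 \sqrt{6}\right)\right) = 593 \left(1928 - 145 \sqrt{6}\right) = 1143304 - 85985 \sqrt{6}$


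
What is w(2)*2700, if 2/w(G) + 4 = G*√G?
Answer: -2700 - 1350*√2 ≈ -4609.2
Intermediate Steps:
w(G) = 2/(-4 + G^(3/2)) (w(G) = 2/(-4 + G*√G) = 2/(-4 + G^(3/2)))
w(2)*2700 = (2/(-4 + 2^(3/2)))*2700 = (2/(-4 + 2*√2))*2700 = 5400/(-4 + 2*√2)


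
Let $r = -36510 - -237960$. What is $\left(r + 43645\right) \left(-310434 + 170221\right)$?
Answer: $-34365505235$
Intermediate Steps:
$r = 201450$ ($r = -36510 + 237960 = 201450$)
$\left(r + 43645\right) \left(-310434 + 170221\right) = \left(201450 + 43645\right) \left(-310434 + 170221\right) = 245095 \left(-140213\right) = -34365505235$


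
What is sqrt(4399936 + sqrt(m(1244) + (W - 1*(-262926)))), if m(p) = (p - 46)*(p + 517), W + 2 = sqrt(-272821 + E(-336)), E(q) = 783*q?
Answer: sqrt(4399936 + sqrt(2372602 + 11*I*sqrt(4429))) ≈ 2098.0 + 0.e-4*I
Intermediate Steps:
W = -2 + 11*I*sqrt(4429) (W = -2 + sqrt(-272821 + 783*(-336)) = -2 + sqrt(-272821 - 263088) = -2 + sqrt(-535909) = -2 + 11*I*sqrt(4429) ≈ -2.0 + 732.06*I)
m(p) = (-46 + p)*(517 + p)
sqrt(4399936 + sqrt(m(1244) + (W - 1*(-262926)))) = sqrt(4399936 + sqrt((-23782 + 1244**2 + 471*1244) + ((-2 + 11*I*sqrt(4429)) - 1*(-262926)))) = sqrt(4399936 + sqrt((-23782 + 1547536 + 585924) + ((-2 + 11*I*sqrt(4429)) + 262926))) = sqrt(4399936 + sqrt(2109678 + (262924 + 11*I*sqrt(4429)))) = sqrt(4399936 + sqrt(2372602 + 11*I*sqrt(4429)))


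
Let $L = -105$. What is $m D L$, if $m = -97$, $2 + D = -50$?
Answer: $-529620$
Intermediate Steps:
$D = -52$ ($D = -2 - 50 = -52$)
$m D L = \left(-97\right) \left(-52\right) \left(-105\right) = 5044 \left(-105\right) = -529620$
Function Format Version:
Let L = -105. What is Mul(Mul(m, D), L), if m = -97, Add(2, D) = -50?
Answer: -529620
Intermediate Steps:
D = -52 (D = Add(-2, -50) = -52)
Mul(Mul(m, D), L) = Mul(Mul(-97, -52), -105) = Mul(5044, -105) = -529620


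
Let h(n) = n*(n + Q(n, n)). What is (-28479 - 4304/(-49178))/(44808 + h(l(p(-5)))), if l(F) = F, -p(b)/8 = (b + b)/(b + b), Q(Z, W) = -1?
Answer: -700267979/1103554320 ≈ -0.63456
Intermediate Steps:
p(b) = -8 (p(b) = -8*(b + b)/(b + b) = -8*2*b/(2*b) = -8*2*b*1/(2*b) = -8*1 = -8)
h(n) = n*(-1 + n) (h(n) = n*(n - 1) = n*(-1 + n))
(-28479 - 4304/(-49178))/(44808 + h(l(p(-5)))) = (-28479 - 4304/(-49178))/(44808 - 8*(-1 - 8)) = (-28479 - 4304*(-1/49178))/(44808 - 8*(-9)) = (-28479 + 2152/24589)/(44808 + 72) = -700267979/24589/44880 = -700267979/24589*1/44880 = -700267979/1103554320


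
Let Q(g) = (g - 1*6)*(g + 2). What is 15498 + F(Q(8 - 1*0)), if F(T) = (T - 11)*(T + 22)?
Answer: 15876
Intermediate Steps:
Q(g) = (-6 + g)*(2 + g) (Q(g) = (g - 6)*(2 + g) = (-6 + g)*(2 + g))
F(T) = (-11 + T)*(22 + T)
15498 + F(Q(8 - 1*0)) = 15498 + (-242 + (-12 + (8 - 1*0)² - 4*(8 - 1*0))² + 11*(-12 + (8 - 1*0)² - 4*(8 - 1*0))) = 15498 + (-242 + (-12 + (8 + 0)² - 4*(8 + 0))² + 11*(-12 + (8 + 0)² - 4*(8 + 0))) = 15498 + (-242 + (-12 + 8² - 4*8)² + 11*(-12 + 8² - 4*8)) = 15498 + (-242 + (-12 + 64 - 32)² + 11*(-12 + 64 - 32)) = 15498 + (-242 + 20² + 11*20) = 15498 + (-242 + 400 + 220) = 15498 + 378 = 15876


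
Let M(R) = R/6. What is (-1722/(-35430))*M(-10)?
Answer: -287/3543 ≈ -0.081005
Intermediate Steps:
M(R) = R/6 (M(R) = R*(⅙) = R/6)
(-1722/(-35430))*M(-10) = (-1722/(-35430))*((⅙)*(-10)) = -1722*(-1/35430)*(-5/3) = (287/5905)*(-5/3) = -287/3543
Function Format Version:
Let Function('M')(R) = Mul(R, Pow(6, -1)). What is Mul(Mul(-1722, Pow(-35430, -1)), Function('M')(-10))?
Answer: Rational(-287, 3543) ≈ -0.081005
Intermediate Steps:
Function('M')(R) = Mul(Rational(1, 6), R) (Function('M')(R) = Mul(R, Rational(1, 6)) = Mul(Rational(1, 6), R))
Mul(Mul(-1722, Pow(-35430, -1)), Function('M')(-10)) = Mul(Mul(-1722, Pow(-35430, -1)), Mul(Rational(1, 6), -10)) = Mul(Mul(-1722, Rational(-1, 35430)), Rational(-5, 3)) = Mul(Rational(287, 5905), Rational(-5, 3)) = Rational(-287, 3543)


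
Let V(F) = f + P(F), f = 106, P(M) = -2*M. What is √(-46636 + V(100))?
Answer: I*√46730 ≈ 216.17*I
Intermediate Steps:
V(F) = 106 - 2*F
√(-46636 + V(100)) = √(-46636 + (106 - 2*100)) = √(-46636 + (106 - 200)) = √(-46636 - 94) = √(-46730) = I*√46730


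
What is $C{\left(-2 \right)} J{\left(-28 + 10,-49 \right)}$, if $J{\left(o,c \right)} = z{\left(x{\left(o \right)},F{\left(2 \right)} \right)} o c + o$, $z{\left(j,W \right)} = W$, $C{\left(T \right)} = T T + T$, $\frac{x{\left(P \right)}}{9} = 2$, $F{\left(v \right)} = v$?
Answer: $3492$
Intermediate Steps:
$x{\left(P \right)} = 18$ ($x{\left(P \right)} = 9 \cdot 2 = 18$)
$C{\left(T \right)} = T + T^{2}$ ($C{\left(T \right)} = T^{2} + T = T + T^{2}$)
$J{\left(o,c \right)} = o + 2 c o$ ($J{\left(o,c \right)} = 2 o c + o = 2 c o + o = o + 2 c o$)
$C{\left(-2 \right)} J{\left(-28 + 10,-49 \right)} = - 2 \left(1 - 2\right) \left(-28 + 10\right) \left(1 + 2 \left(-49\right)\right) = \left(-2\right) \left(-1\right) \left(- 18 \left(1 - 98\right)\right) = 2 \left(\left(-18\right) \left(-97\right)\right) = 2 \cdot 1746 = 3492$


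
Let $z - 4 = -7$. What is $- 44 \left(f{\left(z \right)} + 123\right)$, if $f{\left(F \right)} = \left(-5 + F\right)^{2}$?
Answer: $-8228$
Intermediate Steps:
$z = -3$ ($z = 4 - 7 = -3$)
$- 44 \left(f{\left(z \right)} + 123\right) = - 44 \left(\left(-5 - 3\right)^{2} + 123\right) = - 44 \left(\left(-8\right)^{2} + 123\right) = - 44 \left(64 + 123\right) = \left(-44\right) 187 = -8228$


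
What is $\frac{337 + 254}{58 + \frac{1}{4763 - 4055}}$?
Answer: $\frac{418428}{41065} \approx 10.189$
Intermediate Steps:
$\frac{337 + 254}{58 + \frac{1}{4763 - 4055}} = \frac{591}{58 + \frac{1}{708}} = \frac{591}{\frac{41065}{708}} = 591 \cdot \frac{708}{41065} = \frac{418428}{41065}$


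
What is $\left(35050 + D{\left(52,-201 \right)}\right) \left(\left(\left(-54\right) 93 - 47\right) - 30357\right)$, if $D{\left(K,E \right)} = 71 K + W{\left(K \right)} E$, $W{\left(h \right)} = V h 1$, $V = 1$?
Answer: $-1002201540$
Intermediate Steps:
$W{\left(h \right)} = h$ ($W{\left(h \right)} = 1 h 1 = h 1 = h$)
$D{\left(K,E \right)} = 71 K + E K$ ($D{\left(K,E \right)} = 71 K + K E = 71 K + E K$)
$\left(35050 + D{\left(52,-201 \right)}\right) \left(\left(\left(-54\right) 93 - 47\right) - 30357\right) = \left(35050 + 52 \left(71 - 201\right)\right) \left(\left(\left(-54\right) 93 - 47\right) - 30357\right) = \left(35050 + 52 \left(-130\right)\right) \left(\left(-5022 - 47\right) - 30357\right) = \left(35050 - 6760\right) \left(-5069 - 30357\right) = 28290 \left(-35426\right) = -1002201540$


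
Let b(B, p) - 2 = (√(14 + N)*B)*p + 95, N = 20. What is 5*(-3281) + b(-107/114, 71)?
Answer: -16308 - 7597*√34/114 ≈ -16697.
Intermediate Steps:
b(B, p) = 97 + B*p*√34 (b(B, p) = 2 + ((√(14 + 20)*B)*p + 95) = 2 + ((√34*B)*p + 95) = 2 + ((B*√34)*p + 95) = 2 + (B*p*√34 + 95) = 2 + (95 + B*p*√34) = 97 + B*p*√34)
5*(-3281) + b(-107/114, 71) = 5*(-3281) + (97 - 107/114*71*√34) = -16405 + (97 - 107*1/114*71*√34) = -16405 + (97 - 107/114*71*√34) = -16405 + (97 - 7597*√34/114) = -16308 - 7597*√34/114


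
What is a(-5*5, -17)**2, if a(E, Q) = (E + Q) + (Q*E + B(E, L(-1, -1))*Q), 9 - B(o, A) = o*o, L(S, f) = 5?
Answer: 117831025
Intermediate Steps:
B(o, A) = 9 - o**2 (B(o, A) = 9 - o*o = 9 - o**2)
a(E, Q) = E + Q + E*Q + Q*(9 - E**2) (a(E, Q) = (E + Q) + (Q*E + (9 - E**2)*Q) = (E + Q) + (E*Q + Q*(9 - E**2)) = E + Q + E*Q + Q*(9 - E**2))
a(-5*5, -17)**2 = (-5*5 - 17 - 5*5*(-17) - 1*(-17)*(-9 + (-5*5)**2))**2 = (-25 - 17 - 25*(-17) - 1*(-17)*(-9 + (-25)**2))**2 = (-25 - 17 + 425 - 1*(-17)*(-9 + 625))**2 = (-25 - 17 + 425 - 1*(-17)*616)**2 = (-25 - 17 + 425 + 10472)**2 = 10855**2 = 117831025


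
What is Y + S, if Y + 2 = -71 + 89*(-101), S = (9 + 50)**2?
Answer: -5581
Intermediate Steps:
S = 3481 (S = 59**2 = 3481)
Y = -9062 (Y = -2 + (-71 + 89*(-101)) = -2 + (-71 - 8989) = -2 - 9060 = -9062)
Y + S = -9062 + 3481 = -5581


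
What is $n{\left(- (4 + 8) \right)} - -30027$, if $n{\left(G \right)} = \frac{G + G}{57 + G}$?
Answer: $\frac{450397}{15} \approx 30026.0$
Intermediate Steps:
$n{\left(G \right)} = \frac{2 G}{57 + G}$
$n{\left(- (4 + 8) \right)} - -30027 = \frac{2 \left(- (4 + 8)\right)}{57 - \left(4 + 8\right)} - -30027 = \frac{2 \left(\left(-1\right) 12\right)}{57 - 12} + 30027 = 2 \left(-12\right) \frac{1}{57 - 12} + 30027 = 2 \left(-12\right) \frac{1}{45} + 30027 = - \frac{8}{15} + 30027 = \frac{450397}{15}$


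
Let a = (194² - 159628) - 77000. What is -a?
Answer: 198992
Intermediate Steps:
a = -198992 (a = (37636 - 159628) - 77000 = -121992 - 77000 = -198992)
-a = -1*(-198992) = 198992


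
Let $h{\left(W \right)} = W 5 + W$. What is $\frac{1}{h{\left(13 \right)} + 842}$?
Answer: $\frac{1}{920} \approx 0.001087$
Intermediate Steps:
$h{\left(W \right)} = 6 W$ ($h{\left(W \right)} = 5 W + W = 6 W$)
$\frac{1}{h{\left(13 \right)} + 842} = \frac{1}{6 \cdot 13 + 842} = \frac{1}{78 + 842} = \frac{1}{920}$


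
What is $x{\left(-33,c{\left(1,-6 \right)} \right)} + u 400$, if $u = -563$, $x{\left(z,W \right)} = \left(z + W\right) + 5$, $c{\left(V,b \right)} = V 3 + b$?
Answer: $-225231$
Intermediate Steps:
$c{\left(V,b \right)} = b + 3 V$ ($c{\left(V,b \right)} = 3 V + b = b + 3 V$)
$x{\left(z,W \right)} = 5 + W + z$ ($x{\left(z,W \right)} = \left(W + z\right) + 5 = 5 + W + z$)
$x{\left(-33,c{\left(1,-6 \right)} \right)} + u 400 = \left(5 + \left(-6 + 3 \cdot 1\right) - 33\right) - 225200 = \left(5 + \left(-6 + 3\right) - 33\right) - 225200 = \left(5 - 3 - 33\right) - 225200 = -31 - 225200 = -225231$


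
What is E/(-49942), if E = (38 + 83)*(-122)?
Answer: 7381/24971 ≈ 0.29558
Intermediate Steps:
E = -14762 (E = 121*(-122) = -14762)
E/(-49942) = -14762/(-49942) = -14762*(-1/49942) = 7381/24971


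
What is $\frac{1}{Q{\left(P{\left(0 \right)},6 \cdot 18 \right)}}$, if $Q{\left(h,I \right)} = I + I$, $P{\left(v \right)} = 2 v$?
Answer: $\frac{1}{216} \approx 0.0046296$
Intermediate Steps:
$Q{\left(h,I \right)} = 2 I$
$\frac{1}{Q{\left(P{\left(0 \right)},6 \cdot 18 \right)}} = \frac{1}{2 \cdot 6 \cdot 18} = \frac{1}{2 \cdot 108} = \frac{1}{216}$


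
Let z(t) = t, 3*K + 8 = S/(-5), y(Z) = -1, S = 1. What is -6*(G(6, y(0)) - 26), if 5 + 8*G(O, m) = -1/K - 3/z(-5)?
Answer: 130401/820 ≈ 159.03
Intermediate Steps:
K = -41/15 (K = -8/3 + (1/(-5))/3 = -8/3 + (1*(-⅕))/3 = -8/3 + (⅓)*(-⅕) = -8/3 - 1/15 = -41/15 ≈ -2.7333)
G(O, m) = -827/1640 (G(O, m) = -5/8 + (-1/(-41/15) - 3/(-5))/8 = -5/8 + (-1*(-15/41) - 3*(-⅕))/8 = -5/8 + (15/41 + ⅗)/8 = -5/8 + (⅛)*(198/205) = -5/8 + 99/820 = -827/1640)
-6*(G(6, y(0)) - 26) = -6*(-827/1640 - 26) = -6*(-43467/1640) = 130401/820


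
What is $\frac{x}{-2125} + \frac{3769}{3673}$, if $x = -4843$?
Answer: $\frac{25797464}{7805125} \approx 3.3052$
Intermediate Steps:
$\frac{x}{-2125} + \frac{3769}{3673} = - \frac{4843}{-2125} + \frac{3769}{3673} = \left(-4843\right) \left(- \frac{1}{2125}\right) + 3769 \cdot \frac{1}{3673} = \frac{4843}{2125} + \frac{3769}{3673} = \frac{25797464}{7805125}$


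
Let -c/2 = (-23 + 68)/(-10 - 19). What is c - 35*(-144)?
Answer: 146250/29 ≈ 5043.1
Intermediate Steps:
c = 90/29 (c = -2*(-23 + 68)/(-10 - 19) = -90/(-29) = -90*(-1)/29 = -2*(-45/29) = 90/29 ≈ 3.1034)
c - 35*(-144) = 90/29 - 35*(-144) = 90/29 + 5040 = 146250/29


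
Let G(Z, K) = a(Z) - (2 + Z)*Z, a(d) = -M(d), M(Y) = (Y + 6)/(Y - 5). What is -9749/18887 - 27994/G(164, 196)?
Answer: 1902980504/3716262781 ≈ 0.51207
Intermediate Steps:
M(Y) = (6 + Y)/(-5 + Y)
a(d) = -(6 + d)/(-5 + d)
G(Z, K) = (-6 - Z)/(-5 + Z) - Z*(2 + Z) (G(Z, K) = (-6 - Z)/(-5 + Z) - (2 + Z)*Z = (-6 - Z)/(-5 + Z) - Z*(2 + Z))
-9749/18887 - 27994/G(164, 196) = -9749/18887 - 27994*(-5 + 164)/(-6 - 1*164 + 164*(-5 + 164)*(-2 - 1*164)) = -9749*1/18887 - 27994*159/(-6 - 164 + 164*159*(-2 - 164)) = -9749/18887 - 27994*159/(-6 - 164 + 164*159*(-166)) = -9749/18887 - 27994*159/(-6 - 164 - 4328616) = -9749/18887 - 27994/((1/159)*(-4328786)) = -9749/18887 - 27994/(-4328786/159) = -9749/18887 - 27994*(-159/4328786) = -9749/18887 + 2225523/2164393 = 1902980504/3716262781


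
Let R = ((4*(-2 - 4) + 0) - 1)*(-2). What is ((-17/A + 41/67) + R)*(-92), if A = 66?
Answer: -10242682/2211 ≈ -4632.6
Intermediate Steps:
R = 50 (R = ((4*(-6) + 0) - 1)*(-2) = ((-24 + 0) - 1)*(-2) = (-24 - 1)*(-2) = -25*(-2) = 50)
((-17/A + 41/67) + R)*(-92) = ((-17/66 + 41/67) + 50)*(-92) = (1567/4422 + 50)*(-92) = (222667/4422)*(-92) = -10242682/2211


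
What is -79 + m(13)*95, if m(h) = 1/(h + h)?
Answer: -1959/26 ≈ -75.346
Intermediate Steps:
m(h) = 1/(2*h)
-79 + m(13)*95 = -79 + ((½)/13)*95 = -79 + ((½)*(1/13))*95 = -79 + (1/26)*95 = -79 + 95/26 = -1959/26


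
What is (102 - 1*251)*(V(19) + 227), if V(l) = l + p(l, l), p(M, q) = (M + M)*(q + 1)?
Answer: -149894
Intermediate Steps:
p(M, q) = 2*M*(1 + q) (p(M, q) = (2*M)*(1 + q) = 2*M*(1 + q))
V(l) = l + 2*l*(1 + l)
(102 - 1*251)*(V(19) + 227) = (102 - 1*251)*(19*(3 + 2*19) + 227) = (102 - 251)*(19*(3 + 38) + 227) = -149*(19*41 + 227) = -149*(779 + 227) = -149*1006 = -149894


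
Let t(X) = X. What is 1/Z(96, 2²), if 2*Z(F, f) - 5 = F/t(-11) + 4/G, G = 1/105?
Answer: 22/4579 ≈ 0.0048045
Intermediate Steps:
G = 1/105 ≈ 0.0095238
Z(F, f) = 425/2 - F/22 (Z(F, f) = 5/2 + (F/(-11) + 4/(1/105))/2 = 5/2 + (F*(-1/11) + 4*105)/2 = 5/2 + (-F/11 + 420)/2 = 5/2 + (420 - F/11)/2 = 5/2 + (210 - F/22) = 425/2 - F/22)
1/Z(96, 2²) = 1/(425/2 - 1/22*96) = 1/(425/2 - 48/11) = 1/(4579/22) = 22/4579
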